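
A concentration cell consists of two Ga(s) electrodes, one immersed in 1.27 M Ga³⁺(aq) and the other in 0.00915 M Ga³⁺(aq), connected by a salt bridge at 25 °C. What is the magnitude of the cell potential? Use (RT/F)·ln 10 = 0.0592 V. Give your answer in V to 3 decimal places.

0.042 V

For a concentration cell E°cell = 0, since both electrodes use the same couple.
The compartment with the higher Ga³⁺(aq) concentration (1.27 M) acts as the cathode; ions are reduced there and produced at the dilute (0.00915 M) anode.
With n = 3, Ecell = −(0.0592/3)·log([dilute]/[conc]) = −(0.0592/3)·log(0.00915/1.27) = +0.042 V.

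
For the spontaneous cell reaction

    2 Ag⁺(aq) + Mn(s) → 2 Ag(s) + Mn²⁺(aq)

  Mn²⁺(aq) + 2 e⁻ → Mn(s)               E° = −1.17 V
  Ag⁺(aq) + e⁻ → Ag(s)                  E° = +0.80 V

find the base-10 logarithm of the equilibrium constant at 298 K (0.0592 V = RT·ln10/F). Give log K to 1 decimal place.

The Ag⁺/Ag couple is reduced (cathode); E°cell = +0.80 − (−1.17) = +1.97 V with n = 2.
At equilibrium E = 0, so log K = nE°cell / 0.0592 = (2)(+1.97) / 0.0592 = 66.6.

log K = 66.6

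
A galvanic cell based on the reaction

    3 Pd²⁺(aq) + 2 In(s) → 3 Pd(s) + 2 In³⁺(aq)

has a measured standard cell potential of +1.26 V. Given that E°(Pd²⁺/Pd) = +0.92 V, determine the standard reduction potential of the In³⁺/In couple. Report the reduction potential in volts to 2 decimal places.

−0.34 V

In the reaction as written the Pd²⁺/Pd couple is reduced (cathode) and In³⁺/In is oxidized (anode), so E°cell = E°(Pd²⁺/Pd) − E°(In³⁺/In).
E°(In³⁺/In) = E°(cathode) − E°cell = +0.92 − (+1.26) = −0.34 V.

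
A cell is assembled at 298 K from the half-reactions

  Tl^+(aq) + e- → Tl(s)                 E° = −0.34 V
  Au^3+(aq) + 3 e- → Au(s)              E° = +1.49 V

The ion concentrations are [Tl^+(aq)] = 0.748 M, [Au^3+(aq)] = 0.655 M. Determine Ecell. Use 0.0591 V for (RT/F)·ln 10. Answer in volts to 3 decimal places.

The Au³⁺/Au couple has the more positive E°, so it is the cathode; Tl⁺/Tl is the anode.
The standard potential is +1.49 − (−0.34) = +1.83 V and the balanced reaction transfers n = 3 electrons.
Balancing gives Au^3+(aq) + 3 Tl(s) → Au(s) + 3 Tl^+(aq); hence Q = [Tl^+(aq)]^3 / [Au^3+(aq)] = 0.639 (log Q = −0.195).
E = E° − (0.0591/n)·log Q = +1.83 − (0.0591/3)(−0.195) = +1.834 V.

+1.834 V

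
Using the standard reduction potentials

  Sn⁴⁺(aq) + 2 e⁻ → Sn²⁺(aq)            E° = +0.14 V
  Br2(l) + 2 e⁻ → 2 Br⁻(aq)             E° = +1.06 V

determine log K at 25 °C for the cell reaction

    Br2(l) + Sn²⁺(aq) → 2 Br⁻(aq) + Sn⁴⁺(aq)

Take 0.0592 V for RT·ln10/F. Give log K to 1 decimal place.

The Br₂/Br⁻ couple is reduced (cathode); E°cell = +1.06 − (+0.14) = +0.92 V with n = 2.
At equilibrium E = 0, so log K = nE°cell / 0.0592 = (2)(+0.92) / 0.0592 = 31.1.

log K = 31.1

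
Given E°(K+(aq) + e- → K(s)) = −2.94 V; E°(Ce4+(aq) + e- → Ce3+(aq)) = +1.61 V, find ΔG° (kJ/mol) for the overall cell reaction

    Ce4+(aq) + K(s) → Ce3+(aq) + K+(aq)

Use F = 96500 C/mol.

In the reaction as written Ce4+(aq) is reduced, so the Ce⁴⁺/Ce³⁺ couple is the cathode and K⁺/K is the anode.
E°cell = +1.61 − (−2.94) = +4.55 V; balancing electrons gives n = 1.
ΔG° = −nFE°cell = −(1)(96500)(+4.55) J/mol = −439 kJ/mol.

−439 kJ/mol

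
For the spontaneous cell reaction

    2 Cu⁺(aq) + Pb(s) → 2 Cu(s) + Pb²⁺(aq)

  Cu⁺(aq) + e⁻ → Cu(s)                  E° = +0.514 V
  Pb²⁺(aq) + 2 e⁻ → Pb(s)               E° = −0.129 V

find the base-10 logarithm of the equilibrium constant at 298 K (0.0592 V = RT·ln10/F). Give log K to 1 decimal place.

log K = 21.7

The Cu⁺/Cu couple is reduced (cathode); E°cell = +0.514 − (−0.129) = +0.643 V with n = 2.
At equilibrium E = 0, so log K = nE°cell / 0.0592 = (2)(+0.643) / 0.0592 = 21.7.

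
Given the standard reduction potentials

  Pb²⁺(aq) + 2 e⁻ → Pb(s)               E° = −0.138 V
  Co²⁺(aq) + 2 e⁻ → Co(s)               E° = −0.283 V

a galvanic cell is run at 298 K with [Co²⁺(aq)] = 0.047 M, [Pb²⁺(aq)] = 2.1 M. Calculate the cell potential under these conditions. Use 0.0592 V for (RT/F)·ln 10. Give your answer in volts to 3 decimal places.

+0.194 V

Since E°(Pb²⁺/Pb) > E°(Co²⁺/Co), Pb²⁺/Pb serves as the cathode.
E°cell = −0.138 − (−0.283) = +0.145 V, with n = 2 electrons transferred.
The balanced reaction is Pb²⁺(aq) + Co(s) → Pb(s) + Co²⁺(aq), so Q = [Co²⁺(aq)] / [Pb²⁺(aq)] = 0.0224 and log Q = −1.650.
By the Nernst equation, E = +0.145 − (0.0592/2)·(−1.650) = +0.194 V.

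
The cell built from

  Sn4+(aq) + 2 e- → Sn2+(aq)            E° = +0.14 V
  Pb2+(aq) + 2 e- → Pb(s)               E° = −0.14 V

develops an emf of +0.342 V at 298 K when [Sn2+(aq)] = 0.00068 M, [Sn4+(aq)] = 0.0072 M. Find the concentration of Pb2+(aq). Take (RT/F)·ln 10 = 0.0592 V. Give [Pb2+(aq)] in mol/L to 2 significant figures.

Sn⁴⁺/Sn²⁺ is the cathode (higher E°); E°cell = +0.14 − (−0.14) = +0.28 V with n = 2.
Rearranging E = E° − (0.0592/n)·log Q gives log Q = 2(+0.28 − (+0.342))/0.0592 = −2.095.
The balanced reaction is Sn4+(aq) + Pb(s) → Sn2+(aq) + Pb2+(aq), so Q = ([Sn2+(aq)]·[Pb2+(aq)]) / [Sn4+(aq)].
Substituting the known concentrations and solving, log [Pb2+(aq)] = −1.070 and [Pb2+(aq)] = 0.085 M.

0.085 M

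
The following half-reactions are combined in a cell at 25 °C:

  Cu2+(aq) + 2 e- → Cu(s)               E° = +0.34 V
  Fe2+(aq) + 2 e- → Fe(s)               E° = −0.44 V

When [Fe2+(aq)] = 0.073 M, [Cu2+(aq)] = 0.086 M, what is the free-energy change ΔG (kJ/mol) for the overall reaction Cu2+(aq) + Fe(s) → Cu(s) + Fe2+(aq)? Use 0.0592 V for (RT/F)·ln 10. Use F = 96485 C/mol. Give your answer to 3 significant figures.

E°cell = +0.34 − (−0.44) = +0.78 V; the balanced reaction transfers n = 2 electrons.
Q = [Fe2+(aq)] / [Cu2+(aq)] = 0.849, so log Q = −0.071 and E = +0.78 − (0.0592/2)(−0.071) = +0.7821 V.
ΔG = −nFE = −(2)(96485)(+0.7821) J/mol = −151 kJ/mol.

−151 kJ/mol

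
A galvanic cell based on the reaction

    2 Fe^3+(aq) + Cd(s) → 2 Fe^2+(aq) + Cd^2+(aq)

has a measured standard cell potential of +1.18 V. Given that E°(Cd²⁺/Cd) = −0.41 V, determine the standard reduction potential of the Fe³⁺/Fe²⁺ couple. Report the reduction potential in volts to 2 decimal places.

+0.77 V

In the reaction as written the Fe³⁺/Fe²⁺ couple is reduced (cathode) and Cd²⁺/Cd is oxidized (anode), so E°cell = E°(Fe³⁺/Fe²⁺) − E°(Cd²⁺/Cd).
E°(Fe³⁺/Fe²⁺) = E°cell + E°(anode) = +1.18 + (−0.41) = +0.77 V.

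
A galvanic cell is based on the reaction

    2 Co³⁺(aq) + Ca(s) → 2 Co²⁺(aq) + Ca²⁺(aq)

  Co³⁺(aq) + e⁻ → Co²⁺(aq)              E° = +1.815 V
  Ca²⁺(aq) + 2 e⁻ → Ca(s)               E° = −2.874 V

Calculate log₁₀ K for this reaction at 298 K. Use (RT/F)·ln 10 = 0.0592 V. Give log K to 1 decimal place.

log K = 158.4

The Co³⁺/Co²⁺ couple is reduced (cathode); E°cell = +1.815 − (−2.874) = +4.689 V with n = 2.
At equilibrium E = 0, so log K = nE°cell / 0.0592 = (2)(+4.689) / 0.0592 = 158.4.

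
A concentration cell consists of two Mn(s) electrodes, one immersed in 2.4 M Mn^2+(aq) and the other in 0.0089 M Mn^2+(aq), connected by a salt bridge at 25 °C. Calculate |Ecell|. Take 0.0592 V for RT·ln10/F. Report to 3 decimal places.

For a concentration cell E°cell = 0, since both electrodes use the same couple.
The compartment with the higher Mn^2+(aq) concentration (2.4 M) acts as the cathode; ions are reduced there and produced at the dilute (0.0089 M) anode.
With n = 2, Ecell = −(0.0592/2)·log([dilute]/[conc]) = −(0.0592/2)·log(0.0089/2.4) = +0.072 V.

0.072 V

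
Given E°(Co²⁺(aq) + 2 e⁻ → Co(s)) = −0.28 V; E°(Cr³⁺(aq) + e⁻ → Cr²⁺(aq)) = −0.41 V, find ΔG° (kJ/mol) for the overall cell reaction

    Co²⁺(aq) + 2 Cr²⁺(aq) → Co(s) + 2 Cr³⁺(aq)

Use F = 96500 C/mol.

−25.1 kJ/mol

In the reaction as written Co²⁺(aq) is reduced, so the Co²⁺/Co couple is the cathode and Cr³⁺/Cr²⁺ is the anode.
E°cell = −0.28 − (−0.41) = +0.13 V; balancing electrons gives n = 2.
ΔG° = −nFE°cell = −(2)(96500)(+0.13) J/mol = −25.1 kJ/mol.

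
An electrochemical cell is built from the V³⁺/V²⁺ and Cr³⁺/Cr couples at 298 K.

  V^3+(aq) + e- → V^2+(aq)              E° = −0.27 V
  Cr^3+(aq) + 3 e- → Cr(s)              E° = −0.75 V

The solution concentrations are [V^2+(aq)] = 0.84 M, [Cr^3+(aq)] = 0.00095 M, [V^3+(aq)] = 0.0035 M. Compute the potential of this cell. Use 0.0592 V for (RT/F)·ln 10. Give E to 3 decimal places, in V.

+0.399 V

V³⁺/V²⁺ is reduced (cathode, E° = −0.27 V) and Cr³⁺/Cr is oxidized (anode).
The standard potential is −0.27 − (−0.75) = +0.48 V and the balanced reaction transfers n = 3 electrons.
For the overall reaction 3 V^3+(aq) + Cr(s) → 3 V^2+(aq) + Cr^3+(aq), Q = ([V^2+(aq)]^3·[Cr^3+(aq)]) / [V^3+(aq)]^3 = 1.31×10^4, giving log Q = 4.118.
By the Nernst equation, E = +0.48 − (0.0592/3)·(4.118) = +0.399 V.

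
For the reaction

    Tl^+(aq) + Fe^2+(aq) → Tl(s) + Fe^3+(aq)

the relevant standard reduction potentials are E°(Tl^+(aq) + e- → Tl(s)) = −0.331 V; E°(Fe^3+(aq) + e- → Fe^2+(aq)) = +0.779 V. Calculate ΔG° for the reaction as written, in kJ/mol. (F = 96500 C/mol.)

+107 kJ/mol

In the reaction as written Tl^+(aq) is reduced, so the Tl⁺/Tl couple is the cathode and Fe³⁺/Fe²⁺ is the anode.
E°cell = −0.331 − (+0.779) = −1.110 V; balancing electrons gives n = 1.
ΔG° = −nFE°cell = −(1)(96500)(−1.110) J/mol = +107 kJ/mol.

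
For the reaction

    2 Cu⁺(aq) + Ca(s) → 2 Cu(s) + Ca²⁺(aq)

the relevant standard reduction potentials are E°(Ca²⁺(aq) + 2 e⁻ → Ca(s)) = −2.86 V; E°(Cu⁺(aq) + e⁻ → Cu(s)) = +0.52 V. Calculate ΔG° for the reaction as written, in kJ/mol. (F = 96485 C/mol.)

In the reaction as written Cu⁺(aq) is reduced, so the Cu⁺/Cu couple is the cathode and Ca²⁺/Ca is the anode.
E°cell = +0.52 − (−2.86) = +3.38 V; balancing electrons gives n = 2.
ΔG° = −nFE°cell = −(2)(96485)(+3.38) J/mol = −652 kJ/mol.

−652 kJ/mol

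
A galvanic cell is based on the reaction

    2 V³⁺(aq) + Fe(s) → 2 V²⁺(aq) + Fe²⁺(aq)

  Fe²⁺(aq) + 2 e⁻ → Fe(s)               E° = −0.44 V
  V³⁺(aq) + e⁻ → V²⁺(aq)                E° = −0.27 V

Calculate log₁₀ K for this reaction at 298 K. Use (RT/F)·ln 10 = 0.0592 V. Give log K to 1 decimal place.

log K = 5.7

The V³⁺/V²⁺ couple is reduced (cathode); E°cell = −0.27 − (−0.44) = +0.17 V with n = 2.
At equilibrium E = 0, so log K = nE°cell / 0.0592 = (2)(+0.17) / 0.0592 = 5.7.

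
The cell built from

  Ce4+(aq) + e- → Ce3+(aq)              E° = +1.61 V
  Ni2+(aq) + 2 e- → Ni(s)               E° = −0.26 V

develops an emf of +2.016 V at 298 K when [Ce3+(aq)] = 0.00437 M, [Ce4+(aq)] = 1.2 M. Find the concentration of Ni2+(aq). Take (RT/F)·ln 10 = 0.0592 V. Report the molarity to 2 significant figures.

The Ce⁴⁺/Ce³⁺ couple has the larger reduction potential, so it is the cathode: E°cell = +1.61 − (−0.26) = +1.87 V and n = 2.
Since E = E° − (0.0592/n)·log Q, log Q = n(E° − E)/0.0592 = −4.932.
Balancing electrons gives 2 Ce4+(aq) + Ni(s) → 2 Ce3+(aq) + Ni2+(aq); thus Q = ([Ce3+(aq)]^2·[Ni2+(aq)]) / [Ce4+(aq)]^2.
Solving for the unknown gives log [Ni2+(aq)] = −0.055, so [Ni2+(aq)] ≈ 0.88 M.

0.88 M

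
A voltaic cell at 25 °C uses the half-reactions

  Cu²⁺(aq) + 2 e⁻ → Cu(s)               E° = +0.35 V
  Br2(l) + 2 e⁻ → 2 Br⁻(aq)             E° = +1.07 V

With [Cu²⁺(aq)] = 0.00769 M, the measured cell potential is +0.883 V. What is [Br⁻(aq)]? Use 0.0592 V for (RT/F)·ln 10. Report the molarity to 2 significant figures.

With Br₂/Br⁻ at the cathode and Cu²⁺/Cu at the anode, E°cell = +1.07 − (+0.35) = +0.72 V (n = 2).
Since E = E° − (0.0592/n)·log Q, log Q = n(E° − E)/0.0592 = −5.507.
Balancing electrons gives Br2(l) + Cu(s) → 2 Br⁻(aq) + Cu²⁺(aq); thus Q = [Br⁻(aq)]^2·[Cu²⁺(aq)].
Substituting the known concentrations and solving, log [Br⁻(aq)] = −1.696 and [Br⁻(aq)] = 0.020 M.

0.020 M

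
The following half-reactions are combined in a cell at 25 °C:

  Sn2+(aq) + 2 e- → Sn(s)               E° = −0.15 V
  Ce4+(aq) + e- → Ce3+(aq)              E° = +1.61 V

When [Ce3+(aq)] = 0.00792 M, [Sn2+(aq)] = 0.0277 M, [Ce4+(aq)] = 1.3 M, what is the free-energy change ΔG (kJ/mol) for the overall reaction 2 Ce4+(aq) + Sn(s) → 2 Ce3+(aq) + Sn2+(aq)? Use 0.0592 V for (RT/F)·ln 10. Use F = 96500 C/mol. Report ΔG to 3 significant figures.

−374 kJ/mol

The standard cell potential is +1.61 − (−0.15) = +1.76 V, with n = 2 electrons in the balanced equation.
Q = ([Ce3+(aq)]^2·[Sn2+(aq)]) / [Ce4+(aq)]^2 = 1.03×10^−6, so log Q = −5.988 and E = +1.76 − (0.0592/2)(−5.988) = +1.9372 V.
ΔG = −nFE = −(2)(96500)(+1.9372) J/mol = −374 kJ/mol.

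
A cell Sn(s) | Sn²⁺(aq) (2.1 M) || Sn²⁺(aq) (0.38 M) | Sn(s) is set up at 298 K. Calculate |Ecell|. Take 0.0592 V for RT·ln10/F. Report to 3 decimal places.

0.022 V

For a concentration cell E°cell = 0, since both electrodes use the same couple.
The compartment with the higher Sn²⁺(aq) concentration (2.1 M) acts as the cathode; ions are reduced there and produced at the dilute (0.38 M) anode.
With n = 2, Ecell = −(0.0592/2)·log([dilute]/[conc]) = −(0.0592/2)·log(0.38/2.1) = +0.022 V.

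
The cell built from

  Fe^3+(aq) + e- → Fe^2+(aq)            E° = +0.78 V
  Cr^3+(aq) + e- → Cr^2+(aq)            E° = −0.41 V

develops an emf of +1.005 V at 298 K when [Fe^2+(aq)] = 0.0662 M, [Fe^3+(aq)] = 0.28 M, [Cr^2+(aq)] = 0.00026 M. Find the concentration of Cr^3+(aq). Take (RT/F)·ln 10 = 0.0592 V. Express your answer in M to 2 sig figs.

1.5 M

Fe³⁺/Fe²⁺ is the cathode (higher E°); E°cell = +0.78 − (−0.41) = +1.19 V with n = 1.
Rearranging E = E° − (0.0592/n)·log Q gives log Q = 1(+1.19 − (+1.005))/0.0592 = 3.125.
Balancing electrons gives Fe^3+(aq) + Cr^2+(aq) → Fe^2+(aq) + Cr^3+(aq); thus Q = ([Fe^2+(aq)]·[Cr^3+(aq)]) / ([Fe^3+(aq)]·[Cr^2+(aq)]).
Solving for the unknown gives log [Cr^3+(aq)] = 0.166, so [Cr^3+(aq)] ≈ 1.5 M.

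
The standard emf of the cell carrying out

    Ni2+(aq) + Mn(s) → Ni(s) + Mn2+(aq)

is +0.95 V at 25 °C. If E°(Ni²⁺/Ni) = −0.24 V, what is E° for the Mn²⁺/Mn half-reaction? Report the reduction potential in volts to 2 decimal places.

In the reaction as written the Ni²⁺/Ni couple is reduced (cathode) and Mn²⁺/Mn is oxidized (anode), so E°cell = E°(Ni²⁺/Ni) − E°(Mn²⁺/Mn).
E°(Mn²⁺/Mn) = E°(cathode) − E°cell = −0.24 − (+0.95) = −1.19 V.

−1.19 V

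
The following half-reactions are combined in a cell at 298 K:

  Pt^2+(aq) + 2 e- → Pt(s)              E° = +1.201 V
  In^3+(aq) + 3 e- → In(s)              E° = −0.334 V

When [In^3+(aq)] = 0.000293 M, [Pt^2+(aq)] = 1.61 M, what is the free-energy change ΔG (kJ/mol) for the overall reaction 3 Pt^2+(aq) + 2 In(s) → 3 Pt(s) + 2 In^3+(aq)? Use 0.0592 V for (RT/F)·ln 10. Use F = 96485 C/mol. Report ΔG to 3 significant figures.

−933 kJ/mol

With Pt²⁺/Pt reduced at the cathode, E°cell = +1.201 − (−0.334) = +1.535 V and n = 6.
Here Q = [In^3+(aq)]^2 / [Pt^2+(aq)]^3 = 2.06×10^−8 (log Q = −7.687), giving E = +1.535 − (0.0592/6)·(−7.687) = +1.6108 V.
ΔG = −nFE = −(6)(96485)(+1.6108) J/mol = −933 kJ/mol.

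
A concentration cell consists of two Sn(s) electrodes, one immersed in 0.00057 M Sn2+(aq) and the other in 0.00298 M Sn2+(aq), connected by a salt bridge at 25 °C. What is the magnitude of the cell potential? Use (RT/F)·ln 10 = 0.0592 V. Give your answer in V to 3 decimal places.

0.021 V

For a concentration cell E°cell = 0, since both electrodes use the same couple.
The compartment with the higher Sn2+(aq) concentration (0.00298 M) acts as the cathode; ions are reduced there and produced at the dilute (0.00057 M) anode.
With n = 2, Ecell = −(0.0592/2)·log([dilute]/[conc]) = −(0.0592/2)·log(0.00057/0.00298) = +0.021 V.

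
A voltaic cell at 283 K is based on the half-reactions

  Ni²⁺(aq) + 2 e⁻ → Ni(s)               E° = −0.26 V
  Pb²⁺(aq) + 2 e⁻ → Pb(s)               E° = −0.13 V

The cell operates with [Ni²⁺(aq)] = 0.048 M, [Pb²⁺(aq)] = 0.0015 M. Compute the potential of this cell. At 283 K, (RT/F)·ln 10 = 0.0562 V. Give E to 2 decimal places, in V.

+0.09 V

Since E°(Pb²⁺/Pb) > E°(Ni²⁺/Ni), Pb²⁺/Pb serves as the cathode.
E°cell = E°cat − E°an = −0.13 − (−0.26) = +0.13 V; n = 2.
Balancing gives Pb²⁺(aq) + Ni(s) → Pb(s) + Ni²⁺(aq); hence Q = [Ni²⁺(aq)] / [Pb²⁺(aq)] = 32 (log Q = 1.505).
By the Nernst equation, E = +0.13 − (0.0562/2)·(1.505) = +0.09 V.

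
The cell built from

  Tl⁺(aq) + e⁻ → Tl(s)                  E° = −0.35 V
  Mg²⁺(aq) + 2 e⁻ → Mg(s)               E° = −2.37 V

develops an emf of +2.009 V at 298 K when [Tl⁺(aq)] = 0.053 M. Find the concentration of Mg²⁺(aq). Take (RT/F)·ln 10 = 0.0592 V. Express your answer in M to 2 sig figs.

The Tl⁺/Tl couple has the larger reduction potential, so it is the cathode: E°cell = −0.35 − (−2.37) = +2.02 V and n = 2.
Rearranging E = E° − (0.0592/n)·log Q gives log Q = 2(+2.02 − (+2.009))/0.0592 = 0.372.
The balanced reaction is 2 Tl⁺(aq) + Mg(s) → 2 Tl(s) + Mg²⁺(aq), so Q = [Mg²⁺(aq)] / [Tl⁺(aq)]^2.
Substituting the known concentrations and solving, log [Mg²⁺(aq)] = −2.179 and [Mg²⁺(aq)] = 0.0066 M.

0.0066 M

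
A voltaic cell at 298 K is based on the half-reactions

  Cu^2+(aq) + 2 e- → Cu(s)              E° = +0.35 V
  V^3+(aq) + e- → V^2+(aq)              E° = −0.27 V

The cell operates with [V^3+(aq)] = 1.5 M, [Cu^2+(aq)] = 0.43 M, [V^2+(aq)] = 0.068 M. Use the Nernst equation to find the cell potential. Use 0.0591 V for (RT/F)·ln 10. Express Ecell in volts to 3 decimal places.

+0.530 V

The Cu²⁺/Cu couple has the more positive E°, so it is the cathode; V³⁺/V²⁺ is the anode.
The standard potential is +0.35 − (−0.27) = +0.62 V and the balanced reaction transfers n = 2 electrons.
The balanced reaction is Cu^2+(aq) + 2 V^2+(aq) → Cu(s) + 2 V^3+(aq), so Q = [V^3+(aq)]^2 / ([Cu^2+(aq)]·[V^2+(aq)]^2) = 1.13×10^3 and log Q = 3.054.
E = E° − (0.0591/n)·log Q = +0.62 − (0.0591/2)(3.054) = +0.530 V.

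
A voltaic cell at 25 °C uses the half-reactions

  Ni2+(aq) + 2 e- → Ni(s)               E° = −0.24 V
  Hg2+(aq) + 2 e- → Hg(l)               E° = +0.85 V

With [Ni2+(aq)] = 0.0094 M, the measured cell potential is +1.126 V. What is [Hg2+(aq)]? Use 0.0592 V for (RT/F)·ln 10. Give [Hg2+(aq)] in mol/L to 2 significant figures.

0.15 M

Hg²⁺/Hg is the cathode (higher E°); E°cell = +0.85 − (−0.24) = +1.09 V with n = 2.
Since E = E° − (0.0592/n)·log Q, log Q = n(E° − E)/0.0592 = −1.216.
For Hg2+(aq) + Ni(s) → Hg(l) + Ni2+(aq), the reaction quotient is Q = [Ni2+(aq)] / [Hg2+(aq)].
Substituting the known concentrations and solving, log [Hg2+(aq)] = −0.811 and [Hg2+(aq)] = 0.15 M.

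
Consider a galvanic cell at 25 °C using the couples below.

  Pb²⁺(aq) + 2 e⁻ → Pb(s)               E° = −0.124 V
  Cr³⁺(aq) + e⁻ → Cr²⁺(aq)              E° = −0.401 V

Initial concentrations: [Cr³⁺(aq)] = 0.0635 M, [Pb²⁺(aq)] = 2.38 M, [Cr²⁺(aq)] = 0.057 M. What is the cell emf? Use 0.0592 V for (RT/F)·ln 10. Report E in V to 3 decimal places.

+0.285 V

The Pb²⁺/Pb couple has the more positive E°, so it is the cathode; Cr³⁺/Cr²⁺ is the anode.
E°cell = E°cat − E°an = −0.124 − (−0.401) = +0.277 V; n = 2.
Balancing gives Pb²⁺(aq) + 2 Cr²⁺(aq) → Pb(s) + 2 Cr³⁺(aq); hence Q = [Cr³⁺(aq)]^2 / ([Pb²⁺(aq)]·[Cr²⁺(aq)]^2) = 0.521 (log Q = −0.283).
Applying E = E° − (RT ln10/nF)·log Q gives +0.277 − (0.0592/2)(−0.283) = +0.285 V.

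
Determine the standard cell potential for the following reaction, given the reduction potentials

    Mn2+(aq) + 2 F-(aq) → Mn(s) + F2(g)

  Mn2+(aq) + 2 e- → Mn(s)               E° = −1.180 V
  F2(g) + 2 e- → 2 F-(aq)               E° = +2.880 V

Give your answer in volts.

In the reaction as written, Mn2+(aq) is reduced (cathode) and F2(g) is produced by oxidation at the anode.
E°cell = E°(cathode) − E°(anode) = −1.180 − (+2.880) = −4.060 V.
The negative E°cell means the reaction is non-spontaneous in the direction written.

−4.060 V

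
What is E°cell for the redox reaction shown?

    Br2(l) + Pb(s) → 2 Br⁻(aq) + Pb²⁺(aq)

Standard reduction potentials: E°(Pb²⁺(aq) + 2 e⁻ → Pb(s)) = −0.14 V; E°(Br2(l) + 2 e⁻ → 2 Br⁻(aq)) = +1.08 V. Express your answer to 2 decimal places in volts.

+1.22 V

Br2(l) gains electrons, so the Br₂/Br⁻ couple is the cathode; the Pb²⁺/Pb couple is the anode.
E°cell = E°(cathode) − E°(anode) = +1.08 − (−0.14) = +1.22 V.
The positive value indicates the reaction is spontaneous as written.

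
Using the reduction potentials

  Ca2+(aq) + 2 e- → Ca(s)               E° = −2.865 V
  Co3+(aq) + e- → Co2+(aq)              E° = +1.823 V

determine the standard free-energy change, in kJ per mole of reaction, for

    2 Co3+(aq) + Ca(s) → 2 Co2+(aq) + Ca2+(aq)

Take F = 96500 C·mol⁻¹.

−905 kJ/mol

In the reaction as written Co3+(aq) is reduced, so the Co³⁺/Co²⁺ couple is the cathode and Ca²⁺/Ca is the anode.
E°cell = +1.823 − (−2.865) = +4.688 V; balancing electrons gives n = 2.
ΔG° = −nFE°cell = −(2)(96500)(+4.688) J/mol = −905 kJ/mol.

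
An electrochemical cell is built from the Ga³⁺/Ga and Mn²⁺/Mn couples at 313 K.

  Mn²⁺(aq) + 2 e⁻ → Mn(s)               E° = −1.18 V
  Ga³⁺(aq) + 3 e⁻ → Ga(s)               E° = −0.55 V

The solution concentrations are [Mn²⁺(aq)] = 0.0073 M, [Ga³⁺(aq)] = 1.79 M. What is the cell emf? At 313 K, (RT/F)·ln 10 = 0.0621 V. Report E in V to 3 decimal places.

+0.702 V

The Ga³⁺/Ga couple has the more positive E°, so it is the cathode; Mn²⁺/Mn is the anode.
E°cell = E°cat − E°an = −0.55 − (−1.18) = +0.63 V; n = 6.
Balancing gives 2 Ga³⁺(aq) + 3 Mn(s) → 2 Ga(s) + 3 Mn²⁺(aq); hence Q = [Mn²⁺(aq)]^3 / [Ga³⁺(aq)]^2 = 1.21×10^−7 (log Q = −6.916).
Applying E = E° − (RT ln10/nF)·log Q gives +0.63 − (0.0621/6)(−6.916) = +0.702 V.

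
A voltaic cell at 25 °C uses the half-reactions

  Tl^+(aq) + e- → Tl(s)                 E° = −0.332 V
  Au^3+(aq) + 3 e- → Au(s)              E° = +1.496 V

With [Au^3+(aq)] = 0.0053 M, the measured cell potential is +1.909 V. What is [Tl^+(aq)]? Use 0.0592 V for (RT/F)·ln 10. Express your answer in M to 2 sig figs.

0.0075 M

With Au³⁺/Au at the cathode and Tl⁺/Tl at the anode, E°cell = +1.496 − (−0.332) = +1.828 V (n = 3).
Rearranging E = E° − (0.0592/n)·log Q gives log Q = 3(+1.828 − (+1.909))/0.0592 = −4.105.
The balanced reaction is Au^3+(aq) + 3 Tl(s) → Au(s) + 3 Tl^+(aq), so Q = [Tl^+(aq)]^3 / [Au^3+(aq)].
Isolating [Tl^+(aq)] in Q = 10^{−4.105} yields log [Tl^+(aq)] = −2.127, i.e. 0.0075 M.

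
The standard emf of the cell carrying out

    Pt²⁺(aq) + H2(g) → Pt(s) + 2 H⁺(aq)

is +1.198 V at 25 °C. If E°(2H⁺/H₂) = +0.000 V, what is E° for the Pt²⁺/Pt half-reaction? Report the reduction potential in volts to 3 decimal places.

In the reaction as written the Pt²⁺/Pt couple is reduced (cathode) and 2H⁺/H₂ is oxidized (anode), so E°cell = E°(Pt²⁺/Pt) − E°(2H⁺/H₂).
E°(Pt²⁺/Pt) = E°cell + E°(anode) = +1.198 + (+0.000) = +1.198 V.

+1.198 V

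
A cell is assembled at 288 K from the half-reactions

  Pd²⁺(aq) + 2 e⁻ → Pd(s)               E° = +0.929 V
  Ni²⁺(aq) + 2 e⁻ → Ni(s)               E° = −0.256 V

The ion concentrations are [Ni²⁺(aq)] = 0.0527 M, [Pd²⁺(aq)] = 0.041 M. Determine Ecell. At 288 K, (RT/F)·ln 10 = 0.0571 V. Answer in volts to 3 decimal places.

+1.182 V

Pd²⁺/Pd is reduced (cathode, E° = +0.929 V) and Ni²⁺/Ni is oxidized (anode).
E°cell = E°cat − E°an = +0.929 − (−0.256) = +1.185 V; n = 2.
The balanced reaction is Pd²⁺(aq) + Ni(s) → Pd(s) + Ni²⁺(aq), so Q = [Ni²⁺(aq)] / [Pd²⁺(aq)] = 1.29 and log Q = 0.109.
By the Nernst equation, E = +1.185 − (0.0571/2)·(0.109) = +1.182 V.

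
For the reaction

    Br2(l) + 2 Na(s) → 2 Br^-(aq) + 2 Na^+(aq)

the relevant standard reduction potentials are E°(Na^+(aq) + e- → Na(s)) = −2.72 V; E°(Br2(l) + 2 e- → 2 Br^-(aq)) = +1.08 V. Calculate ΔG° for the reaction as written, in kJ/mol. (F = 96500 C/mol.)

In the reaction as written Br2(l) is reduced, so the Br₂/Br⁻ couple is the cathode and Na⁺/Na is the anode.
E°cell = +1.08 − (−2.72) = +3.80 V; balancing electrons gives n = 2.
ΔG° = −nFE°cell = −(2)(96500)(+3.80) J/mol = −733 kJ/mol.

−733 kJ/mol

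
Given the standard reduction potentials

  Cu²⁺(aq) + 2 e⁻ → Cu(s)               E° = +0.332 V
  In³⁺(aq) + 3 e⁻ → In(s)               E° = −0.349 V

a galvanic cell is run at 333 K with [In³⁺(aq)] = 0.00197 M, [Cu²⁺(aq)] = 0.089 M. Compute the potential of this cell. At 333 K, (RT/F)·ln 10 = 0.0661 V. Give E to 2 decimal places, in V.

The Cu²⁺/Cu couple has the more positive E°, so it is the cathode; In³⁺/In is the anode.
E°cell = +0.332 − (−0.349) = +0.681 V, with n = 6 electrons transferred.
Balancing gives 3 Cu²⁺(aq) + 2 In(s) → 3 Cu(s) + 2 In³⁺(aq); hence Q = [In³⁺(aq)]^2 / [Cu²⁺(aq)]^3 = 0.00551 (log Q = −2.259).
E = E° − (0.0661/n)·log Q = +0.681 − (0.0661/6)(−2.259) = +0.71 V.

+0.71 V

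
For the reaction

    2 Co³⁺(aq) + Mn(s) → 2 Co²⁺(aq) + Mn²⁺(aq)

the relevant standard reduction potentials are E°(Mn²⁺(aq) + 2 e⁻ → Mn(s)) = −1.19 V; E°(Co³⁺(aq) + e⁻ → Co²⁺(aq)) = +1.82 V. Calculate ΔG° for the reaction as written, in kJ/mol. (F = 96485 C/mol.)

−581 kJ/mol

In the reaction as written Co³⁺(aq) is reduced, so the Co³⁺/Co²⁺ couple is the cathode and Mn²⁺/Mn is the anode.
E°cell = +1.82 − (−1.19) = +3.01 V; balancing electrons gives n = 2.
ΔG° = −nFE°cell = −(2)(96485)(+3.01) J/mol = −581 kJ/mol.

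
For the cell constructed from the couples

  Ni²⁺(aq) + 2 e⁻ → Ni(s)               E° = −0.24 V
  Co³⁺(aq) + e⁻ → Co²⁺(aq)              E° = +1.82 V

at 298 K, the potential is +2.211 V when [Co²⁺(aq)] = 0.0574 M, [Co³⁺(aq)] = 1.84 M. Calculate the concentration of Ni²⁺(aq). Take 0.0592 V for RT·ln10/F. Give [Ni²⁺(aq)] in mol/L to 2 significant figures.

Co³⁺/Co²⁺ is the cathode (higher E°); E°cell = +1.82 − (−0.24) = +2.06 V with n = 2.
Rearranging E = E° − (0.0592/n)·log Q gives log Q = 2(+2.06 − (+2.211))/0.0592 = −5.101.
For 2 Co³⁺(aq) + Ni(s) → 2 Co²⁺(aq) + Ni²⁺(aq), the reaction quotient is Q = ([Co²⁺(aq)]^2·[Ni²⁺(aq)]) / [Co³⁺(aq)]^2.
Isolating [Ni²⁺(aq)] in Q = 10^{−5.101} yields log [Ni²⁺(aq)] = −2.089, i.e. 0.0081 M.

0.0081 M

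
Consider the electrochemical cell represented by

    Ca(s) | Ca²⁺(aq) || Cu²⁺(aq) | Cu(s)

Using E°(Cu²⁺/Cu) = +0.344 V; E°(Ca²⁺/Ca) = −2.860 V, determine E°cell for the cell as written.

+3.204 V

By convention the left-hand electrode in cell notation is the anode (oxidation) and the right-hand electrode is the cathode (reduction).
E°cell = E°(right) − E°(left) = +0.344 − (−2.860) = +3.204 V.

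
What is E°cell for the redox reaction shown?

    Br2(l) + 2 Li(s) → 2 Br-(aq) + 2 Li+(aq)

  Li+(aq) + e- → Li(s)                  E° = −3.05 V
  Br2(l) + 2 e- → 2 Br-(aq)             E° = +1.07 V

+4.12 V

In the reaction as written, Br2(l) is reduced (cathode) and Li+(aq) is produced by oxidation at the anode.
E°cell = E°(cathode) − E°(anode) = +1.07 − (−3.05) = +4.12 V.
The positive value indicates the reaction is spontaneous as written.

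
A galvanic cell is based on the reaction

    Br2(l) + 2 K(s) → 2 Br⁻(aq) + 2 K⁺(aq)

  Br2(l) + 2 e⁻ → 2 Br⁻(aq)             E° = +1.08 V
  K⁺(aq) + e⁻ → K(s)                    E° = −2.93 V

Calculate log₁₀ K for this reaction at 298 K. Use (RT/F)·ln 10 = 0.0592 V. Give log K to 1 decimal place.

The Br₂/Br⁻ couple is reduced (cathode); E°cell = +1.08 − (−2.93) = +4.01 V with n = 2.
At equilibrium E = 0, so log K = nE°cell / 0.0592 = (2)(+4.01) / 0.0592 = 135.5.

log K = 135.5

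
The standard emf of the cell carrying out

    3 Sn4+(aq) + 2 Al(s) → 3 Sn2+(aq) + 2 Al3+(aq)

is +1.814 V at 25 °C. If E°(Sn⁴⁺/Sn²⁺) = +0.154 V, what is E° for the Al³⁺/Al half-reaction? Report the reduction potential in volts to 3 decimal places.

−1.660 V

In the reaction as written the Sn⁴⁺/Sn²⁺ couple is reduced (cathode) and Al³⁺/Al is oxidized (anode), so E°cell = E°(Sn⁴⁺/Sn²⁺) − E°(Al³⁺/Al).
E°(Al³⁺/Al) = E°(cathode) − E°cell = +0.154 − (+1.814) = −1.660 V.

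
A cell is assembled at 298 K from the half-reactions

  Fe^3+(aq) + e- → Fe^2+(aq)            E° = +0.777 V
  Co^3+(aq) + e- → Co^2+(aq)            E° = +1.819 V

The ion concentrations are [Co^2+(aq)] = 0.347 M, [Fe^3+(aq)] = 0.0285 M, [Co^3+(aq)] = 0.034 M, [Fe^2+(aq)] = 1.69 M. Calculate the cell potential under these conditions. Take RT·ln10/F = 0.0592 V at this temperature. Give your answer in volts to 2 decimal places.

+1.09 V

The Co³⁺/Co²⁺ couple has the more positive E°, so it is the cathode; Fe³⁺/Fe²⁺ is the anode.
E°cell = +1.819 − (+0.777) = +1.042 V, with n = 1 electron transferred.
The balanced reaction is Co^3+(aq) + Fe^2+(aq) → Co^2+(aq) + Fe^3+(aq), so Q = ([Co^2+(aq)]·[Fe^3+(aq)]) / ([Co^3+(aq)]·[Fe^2+(aq)]) = 0.172 and log Q = −0.764.
By the Nernst equation, E = +1.042 − (0.0592/1)·(−0.764) = +1.09 V.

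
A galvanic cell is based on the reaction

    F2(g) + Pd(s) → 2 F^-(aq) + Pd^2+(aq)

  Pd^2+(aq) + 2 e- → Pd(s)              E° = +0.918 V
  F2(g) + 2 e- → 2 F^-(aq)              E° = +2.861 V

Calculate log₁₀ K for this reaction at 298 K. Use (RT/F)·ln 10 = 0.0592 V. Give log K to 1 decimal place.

The F₂/F⁻ couple is reduced (cathode); E°cell = +2.861 − (+0.918) = +1.943 V with n = 2.
At equilibrium E = 0, so log K = nE°cell / 0.0592 = (2)(+1.943) / 0.0592 = 65.6.

log K = 65.6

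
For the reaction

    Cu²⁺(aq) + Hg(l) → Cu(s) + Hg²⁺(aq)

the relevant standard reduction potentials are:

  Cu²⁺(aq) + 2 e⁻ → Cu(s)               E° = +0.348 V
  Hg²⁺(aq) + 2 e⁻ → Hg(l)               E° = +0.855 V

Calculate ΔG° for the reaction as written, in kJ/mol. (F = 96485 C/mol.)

In the reaction as written Cu²⁺(aq) is reduced, so the Cu²⁺/Cu couple is the cathode and Hg²⁺/Hg is the anode.
E°cell = +0.348 − (+0.855) = −0.507 V; balancing electrons gives n = 2.
ΔG° = −nFE°cell = −(2)(96485)(−0.507) J/mol = +97.8 kJ/mol.

+97.8 kJ/mol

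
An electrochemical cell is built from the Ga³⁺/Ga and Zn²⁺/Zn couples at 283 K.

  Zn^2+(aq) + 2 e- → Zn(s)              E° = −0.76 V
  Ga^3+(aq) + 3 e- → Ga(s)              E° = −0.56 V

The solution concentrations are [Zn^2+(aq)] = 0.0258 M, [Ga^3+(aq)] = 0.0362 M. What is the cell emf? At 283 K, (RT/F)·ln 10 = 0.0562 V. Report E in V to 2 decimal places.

+0.22 V

Ga³⁺/Ga is reduced (cathode, E° = −0.56 V) and Zn²⁺/Zn is oxidized (anode).
E°cell = −0.56 − (−0.76) = +0.20 V, with n = 6 electrons transferred.
The balanced reaction is 2 Ga^3+(aq) + 3 Zn(s) → 2 Ga(s) + 3 Zn^2+(aq), so Q = [Zn^2+(aq)]^3 / [Ga^3+(aq)]^2 = 0.0131 and log Q = −1.883.
By the Nernst equation, E = +0.20 − (0.0562/6)·(−1.883) = +0.22 V.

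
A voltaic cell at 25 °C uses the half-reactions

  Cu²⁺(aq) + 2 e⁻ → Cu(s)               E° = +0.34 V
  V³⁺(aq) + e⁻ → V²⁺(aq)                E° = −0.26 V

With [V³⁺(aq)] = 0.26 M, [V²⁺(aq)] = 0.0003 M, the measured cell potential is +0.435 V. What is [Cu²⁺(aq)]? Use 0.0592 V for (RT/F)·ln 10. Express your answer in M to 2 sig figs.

2.0 M

The Cu²⁺/Cu couple has the larger reduction potential, so it is the cathode: E°cell = +0.34 − (−0.26) = +0.60 V and n = 2.
From the Nernst equation, log Q = n(E° − E)/0.0592 = 2·(+0.60 − (+0.435))/0.0592 = 5.574.
For Cu²⁺(aq) + 2 V²⁺(aq) → Cu(s) + 2 V³⁺(aq), the reaction quotient is Q = [V³⁺(aq)]^2 / ([Cu²⁺(aq)]·[V²⁺(aq)]^2).
Substituting the known concentrations and solving, log [Cu²⁺(aq)] = 0.302 and [Cu²⁺(aq)] = 2.0 M.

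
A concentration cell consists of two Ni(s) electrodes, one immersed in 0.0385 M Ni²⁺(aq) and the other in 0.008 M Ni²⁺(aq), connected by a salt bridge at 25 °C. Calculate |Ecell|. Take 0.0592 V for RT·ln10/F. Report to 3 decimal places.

For a concentration cell E°cell = 0, since both electrodes use the same couple.
The compartment with the higher Ni²⁺(aq) concentration (0.0385 M) acts as the cathode; ions are reduced there and produced at the dilute (0.008 M) anode.
With n = 2, Ecell = −(0.0592/2)·log([dilute]/[conc]) = −(0.0592/2)·log(0.008/0.0385) = +0.020 V.

0.020 V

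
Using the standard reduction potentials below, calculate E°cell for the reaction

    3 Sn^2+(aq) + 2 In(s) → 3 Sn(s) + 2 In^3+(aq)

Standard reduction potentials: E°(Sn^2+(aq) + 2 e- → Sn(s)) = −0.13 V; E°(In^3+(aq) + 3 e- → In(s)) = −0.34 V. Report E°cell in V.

+0.21 V

In the reaction as written, Sn^2+(aq) is reduced (cathode) and In^3+(aq) is produced by oxidation at the anode.
E°cell = E°(cathode) − E°(anode) = −0.13 − (−0.34) = +0.21 V.
The positive value indicates the reaction is spontaneous as written.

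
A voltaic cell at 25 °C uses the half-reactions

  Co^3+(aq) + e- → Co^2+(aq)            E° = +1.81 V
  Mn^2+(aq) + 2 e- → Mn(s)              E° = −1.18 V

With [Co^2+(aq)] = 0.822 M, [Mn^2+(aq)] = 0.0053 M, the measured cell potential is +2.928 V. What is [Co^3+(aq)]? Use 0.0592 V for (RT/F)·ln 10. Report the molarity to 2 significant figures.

0.0054 M

Co³⁺/Co²⁺ is the cathode (higher E°); E°cell = +1.81 − (−1.18) = +2.99 V with n = 2.
Since E = E° − (0.0592/n)·log Q, log Q = n(E° − E)/0.0592 = 2.095.
For 2 Co^3+(aq) + Mn(s) → 2 Co^2+(aq) + Mn^2+(aq), the reaction quotient is Q = ([Co^2+(aq)]^2·[Mn^2+(aq)]) / [Co^3+(aq)]^2.
Isolating [Co^3+(aq)] in Q = 10^{2.095} yields log [Co^3+(aq)] = −2.270, i.e. 0.0054 M.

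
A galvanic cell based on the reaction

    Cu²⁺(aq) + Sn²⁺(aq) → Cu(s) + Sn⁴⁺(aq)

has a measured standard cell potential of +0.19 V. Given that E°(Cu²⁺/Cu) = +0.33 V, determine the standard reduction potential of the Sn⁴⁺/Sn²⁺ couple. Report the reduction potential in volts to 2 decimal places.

In the reaction as written the Cu²⁺/Cu couple is reduced (cathode) and Sn⁴⁺/Sn²⁺ is oxidized (anode), so E°cell = E°(Cu²⁺/Cu) − E°(Sn⁴⁺/Sn²⁺).
E°(Sn⁴⁺/Sn²⁺) = E°(cathode) − E°cell = +0.33 − (+0.19) = +0.14 V.

+0.14 V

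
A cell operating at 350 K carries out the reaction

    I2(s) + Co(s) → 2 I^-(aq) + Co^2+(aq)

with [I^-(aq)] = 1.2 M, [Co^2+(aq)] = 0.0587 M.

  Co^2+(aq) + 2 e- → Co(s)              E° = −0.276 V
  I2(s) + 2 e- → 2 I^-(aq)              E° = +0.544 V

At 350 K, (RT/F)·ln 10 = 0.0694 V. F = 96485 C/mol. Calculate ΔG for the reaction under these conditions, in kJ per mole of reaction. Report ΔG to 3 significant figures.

With I₂/I⁻ reduced at the cathode, E°cell = +0.544 − (−0.276) = +0.820 V and n = 2.
Q = [I^-(aq)]^2·[Co^2+(aq)] = 0.0845, so log Q = −1.073 and E = +0.820 − (0.0694/2)(−1.073) = +0.8572 V.
Finally ΔG = −nFE = −(2)(96485 C/mol)(+0.8572 V) = −165 kJ/mol.

−165 kJ/mol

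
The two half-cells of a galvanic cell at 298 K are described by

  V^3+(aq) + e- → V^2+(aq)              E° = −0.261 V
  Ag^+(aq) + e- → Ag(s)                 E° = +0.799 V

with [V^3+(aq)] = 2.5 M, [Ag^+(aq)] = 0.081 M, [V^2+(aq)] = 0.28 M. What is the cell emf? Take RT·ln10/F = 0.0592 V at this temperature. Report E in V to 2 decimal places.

+0.94 V

Since E°(Ag⁺/Ag) > E°(V³⁺/V²⁺), Ag⁺/Ag serves as the cathode.
E°cell = E°cat − E°an = +0.799 − (−0.261) = +1.060 V; n = 1.
For the overall reaction Ag^+(aq) + V^2+(aq) → Ag(s) + V^3+(aq), Q = [V^3+(aq)] / ([Ag^+(aq)]·[V^2+(aq)]) = 110, giving log Q = 2.042.
Applying E = E° − (RT ln10/nF)·log Q gives +1.060 − (0.0592/1)(2.042) = +0.94 V.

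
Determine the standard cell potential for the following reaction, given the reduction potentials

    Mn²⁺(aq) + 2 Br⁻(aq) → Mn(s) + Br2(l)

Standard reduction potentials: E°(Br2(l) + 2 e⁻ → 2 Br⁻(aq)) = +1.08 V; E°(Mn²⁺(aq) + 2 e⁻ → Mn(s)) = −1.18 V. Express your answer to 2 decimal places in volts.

Mn²⁺(aq) gains electrons, so the Mn²⁺/Mn couple is the cathode; the Br₂/Br⁻ couple is the anode.
E°cell = E°(cathode) − E°(anode) = −1.18 − (+1.08) = −2.26 V.
The negative E°cell means the reaction is non-spontaneous in the direction written.

−2.26 V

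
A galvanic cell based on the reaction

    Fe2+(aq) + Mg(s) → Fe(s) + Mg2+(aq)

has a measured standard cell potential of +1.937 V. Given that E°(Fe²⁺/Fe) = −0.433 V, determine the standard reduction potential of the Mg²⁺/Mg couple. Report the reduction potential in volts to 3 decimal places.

In the reaction as written the Fe²⁺/Fe couple is reduced (cathode) and Mg²⁺/Mg is oxidized (anode), so E°cell = E°(Fe²⁺/Fe) − E°(Mg²⁺/Mg).
E°(Mg²⁺/Mg) = E°(cathode) − E°cell = −0.433 − (+1.937) = −2.370 V.

−2.370 V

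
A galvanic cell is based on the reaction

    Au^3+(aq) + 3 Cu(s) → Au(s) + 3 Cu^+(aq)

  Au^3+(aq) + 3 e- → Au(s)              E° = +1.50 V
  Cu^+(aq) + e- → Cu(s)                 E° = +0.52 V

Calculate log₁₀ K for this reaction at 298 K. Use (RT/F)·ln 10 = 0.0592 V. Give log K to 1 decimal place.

The Au³⁺/Au couple is reduced (cathode); E°cell = +1.50 − (+0.52) = +0.98 V with n = 3.
At equilibrium E = 0, so log K = nE°cell / 0.0592 = (3)(+0.98) / 0.0592 = 49.7.

log K = 49.7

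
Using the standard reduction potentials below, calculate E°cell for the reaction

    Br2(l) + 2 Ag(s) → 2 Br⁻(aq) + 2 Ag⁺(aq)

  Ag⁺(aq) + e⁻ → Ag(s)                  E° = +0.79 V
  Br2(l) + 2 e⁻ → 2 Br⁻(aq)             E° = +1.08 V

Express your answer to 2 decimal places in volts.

+0.29 V

Br2(l) gains electrons, so the Br₂/Br⁻ couple is the cathode; the Ag⁺/Ag couple is the anode.
E°cell = E°(cathode) − E°(anode) = +1.08 − (+0.79) = +0.29 V.
The positive value indicates the reaction is spontaneous as written.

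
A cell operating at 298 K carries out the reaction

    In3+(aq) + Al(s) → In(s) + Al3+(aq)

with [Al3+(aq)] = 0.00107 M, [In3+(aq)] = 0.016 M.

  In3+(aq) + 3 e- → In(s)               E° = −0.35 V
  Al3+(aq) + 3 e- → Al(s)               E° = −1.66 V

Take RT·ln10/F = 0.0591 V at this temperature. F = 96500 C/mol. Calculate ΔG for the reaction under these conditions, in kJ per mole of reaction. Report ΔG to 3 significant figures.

E°cell = −0.35 − (−1.66) = +1.31 V; the balanced reaction transfers n = 3 electrons.
Here Q = [Al3+(aq)] / [In3+(aq)] = 0.0669 (log Q = −1.175), giving E = +1.31 − (0.0591/3)·(−1.175) = +1.3331 V.
Finally ΔG = −nFE = −(3)(96500 C/mol)(+1.3331 V) = −386 kJ/mol.

−386 kJ/mol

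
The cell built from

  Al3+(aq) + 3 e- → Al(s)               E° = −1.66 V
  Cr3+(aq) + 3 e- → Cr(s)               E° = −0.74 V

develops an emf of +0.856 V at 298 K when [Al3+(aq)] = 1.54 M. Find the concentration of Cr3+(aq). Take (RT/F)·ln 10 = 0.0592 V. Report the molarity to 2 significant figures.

The Cr³⁺/Cr couple has the larger reduction potential, so it is the cathode: E°cell = −0.74 − (−1.66) = +0.92 V and n = 3.
Rearranging E = E° − (0.0592/n)·log Q gives log Q = 3(+0.92 − (+0.856))/0.0592 = 3.243.
Balancing electrons gives Cr3+(aq) + Al(s) → Cr(s) + Al3+(aq); thus Q = [Al3+(aq)] / [Cr3+(aq)].
Substituting the known concentrations and solving, log [Cr3+(aq)] = −3.055 and [Cr3+(aq)] = 0.00088 M.

0.00088 M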